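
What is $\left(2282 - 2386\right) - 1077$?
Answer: $-1181$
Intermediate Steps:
$\left(2282 - 2386\right) - 1077 = -104 - 1077 = -1181$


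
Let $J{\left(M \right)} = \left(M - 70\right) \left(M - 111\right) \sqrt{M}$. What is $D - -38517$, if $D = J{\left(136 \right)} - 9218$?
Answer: $29299 + 3300 \sqrt{34} \approx 48541.0$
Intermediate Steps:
$J{\left(M \right)} = \sqrt{M} \left(-111 + M\right) \left(-70 + M\right)$ ($J{\left(M \right)} = \left(-70 + M\right) \left(-111 + M\right) \sqrt{M} = \left(-111 + M\right) \left(-70 + M\right) \sqrt{M} = \sqrt{M} \left(-111 + M\right) \left(-70 + M\right)$)
$D = -9218 + 3300 \sqrt{34}$ ($D = \sqrt{136} \left(7770 + 136^{2} - 24616\right) - 9218 = 2 \sqrt{34} \left(7770 + 18496 - 24616\right) - 9218 = 2 \sqrt{34} \cdot 1650 - 9218 = 3300 \sqrt{34} - 9218 = -9218 + 3300 \sqrt{34} \approx 10024.0$)
$D - -38517 = \left(-9218 + 3300 \sqrt{34}\right) - -38517 = \left(-9218 + 3300 \sqrt{34}\right) + 38517 = 29299 + 3300 \sqrt{34}$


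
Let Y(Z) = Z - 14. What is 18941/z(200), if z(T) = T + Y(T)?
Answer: 18941/386 ≈ 49.070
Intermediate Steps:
Y(Z) = -14 + Z
z(T) = -14 + 2*T (z(T) = T + (-14 + T) = -14 + 2*T)
18941/z(200) = 18941/(-14 + 2*200) = 18941/(-14 + 400) = 18941/386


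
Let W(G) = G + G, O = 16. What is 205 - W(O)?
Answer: 173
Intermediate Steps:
W(G) = 2*G
205 - W(O) = 205 - 2*16 = 205 - 1*32 = 205 - 32 = 173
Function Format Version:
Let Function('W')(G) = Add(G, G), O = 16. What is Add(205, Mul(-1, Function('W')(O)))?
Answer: 173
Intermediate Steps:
Function('W')(G) = Mul(2, G)
Add(205, Mul(-1, Function('W')(O))) = Add(205, Mul(-1, Mul(2, 16))) = Add(205, Mul(-1, 32)) = Add(205, -32) = 173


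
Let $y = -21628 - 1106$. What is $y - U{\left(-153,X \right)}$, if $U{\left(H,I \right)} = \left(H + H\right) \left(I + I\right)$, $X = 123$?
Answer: $52542$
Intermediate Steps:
$y = -22734$ ($y = -21628 - 1106 = -22734$)
$U{\left(H,I \right)} = 4 H I$ ($U{\left(H,I \right)} = 2 H 2 I = 4 H I$)
$y - U{\left(-153,X \right)} = -22734 - 4 \left(-153\right) 123 = -22734 - -75276 = -22734 + 75276 = 52542$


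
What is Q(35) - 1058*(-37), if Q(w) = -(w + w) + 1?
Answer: 39077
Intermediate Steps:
Q(w) = 1 - 2*w (Q(w) = -2*w + 1 = 1 - 2*w)
Q(35) - 1058*(-37) = (1 - 2*35) - 1058*(-37) = (1 - 70) + 39146 = -69 + 39146 = 39077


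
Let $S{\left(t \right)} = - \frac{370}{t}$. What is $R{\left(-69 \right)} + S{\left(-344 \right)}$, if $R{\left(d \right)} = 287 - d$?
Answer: $\frac{61417}{172} \approx 357.08$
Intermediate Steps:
$R{\left(-69 \right)} + S{\left(-344 \right)} = \left(287 - -69\right) - \frac{370}{-344} = \left(287 + 69\right) - - \frac{185}{172} = 356 + \frac{185}{172} = \frac{61417}{172}$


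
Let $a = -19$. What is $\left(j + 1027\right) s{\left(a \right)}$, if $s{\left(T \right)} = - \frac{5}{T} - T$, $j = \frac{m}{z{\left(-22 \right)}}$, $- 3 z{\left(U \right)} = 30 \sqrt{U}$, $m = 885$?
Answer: $\frac{375882}{19} + \frac{32391 i \sqrt{22}}{418} \approx 19783.0 + 363.46 i$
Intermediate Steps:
$z{\left(U \right)} = - 10 \sqrt{U}$ ($z{\left(U \right)} = - \frac{30 \sqrt{U}}{3} = - 10 \sqrt{U}$)
$j = \frac{177 i \sqrt{22}}{44}$ ($j = \frac{885}{\left(-10\right) \sqrt{-22}} = \frac{885}{\left(-10\right) i \sqrt{22}} = 885 \frac{i \sqrt{22}}{220} = \frac{177 i \sqrt{22}}{44} \approx 18.868 i$)
$s{\left(T \right)} = - T - \frac{5}{T}$
$\left(j + 1027\right) s{\left(a \right)} = \left(\frac{177 i \sqrt{22}}{44} + 1027\right) \left(\left(-1\right) \left(-19\right) - \frac{5}{-19}\right) = \left(1027 + \frac{177 i \sqrt{22}}{44}\right) \left(19 - - \frac{5}{19}\right) = \left(1027 + \frac{177 i \sqrt{22}}{44}\right) \left(19 + \frac{5}{19}\right) = \left(1027 + \frac{177 i \sqrt{22}}{44}\right) \frac{366}{19} = \frac{375882}{19} + \frac{32391 i \sqrt{22}}{418}$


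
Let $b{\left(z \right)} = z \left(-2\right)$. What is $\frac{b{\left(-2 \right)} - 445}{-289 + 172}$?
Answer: $\frac{49}{13} \approx 3.7692$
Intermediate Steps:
$b{\left(z \right)} = - 2 z$
$\frac{b{\left(-2 \right)} - 445}{-289 + 172} = \frac{\left(-2\right) \left(-2\right) - 445}{-289 + 172} = \frac{4 - 445}{-117} = \left(-441\right) \left(- \frac{1}{117}\right) = \frac{49}{13}$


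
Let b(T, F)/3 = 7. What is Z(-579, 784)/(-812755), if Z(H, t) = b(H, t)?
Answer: -21/812755 ≈ -2.5838e-5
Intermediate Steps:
b(T, F) = 21 (b(T, F) = 3*7 = 21)
Z(H, t) = 21
Z(-579, 784)/(-812755) = 21/(-812755) = 21*(-1/812755) = -21/812755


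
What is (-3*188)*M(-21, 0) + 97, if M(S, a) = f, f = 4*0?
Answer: 97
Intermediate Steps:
f = 0
M(S, a) = 0
(-3*188)*M(-21, 0) + 97 = -3*188*0 + 97 = -564*0 + 97 = 0 + 97 = 97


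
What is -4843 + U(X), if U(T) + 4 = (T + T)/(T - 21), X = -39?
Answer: -48457/10 ≈ -4845.7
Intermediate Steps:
U(T) = -4 + 2*T/(-21 + T) (U(T) = -4 + (T + T)/(T - 21) = -4 + (2*T)/(-21 + T) = -4 + 2*T/(-21 + T))
-4843 + U(X) = -4843 + 2*(42 - 1*(-39))/(-21 - 39) = -4843 + 2*(42 + 39)/(-60) = -4843 + 2*(-1/60)*81 = -4843 - 27/10 = -48457/10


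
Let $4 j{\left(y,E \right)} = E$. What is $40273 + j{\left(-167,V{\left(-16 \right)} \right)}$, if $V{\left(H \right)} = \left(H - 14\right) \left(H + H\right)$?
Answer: $40513$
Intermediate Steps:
$V{\left(H \right)} = 2 H \left(-14 + H\right)$ ($V{\left(H \right)} = \left(-14 + H\right) 2 H = 2 H \left(-14 + H\right)$)
$j{\left(y,E \right)} = \frac{E}{4}$
$40273 + j{\left(-167,V{\left(-16 \right)} \right)} = 40273 + \frac{2 \left(-16\right) \left(-14 - 16\right)}{4} = 40273 + \frac{2 \left(-16\right) \left(-30\right)}{4} = 40273 + \frac{1}{4} \cdot 960 = 40273 + 240 = 40513$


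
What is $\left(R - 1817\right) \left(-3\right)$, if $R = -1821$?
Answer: $10914$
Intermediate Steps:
$\left(R - 1817\right) \left(-3\right) = \left(-1821 - 1817\right) \left(-3\right) = \left(-3638\right) \left(-3\right) = 10914$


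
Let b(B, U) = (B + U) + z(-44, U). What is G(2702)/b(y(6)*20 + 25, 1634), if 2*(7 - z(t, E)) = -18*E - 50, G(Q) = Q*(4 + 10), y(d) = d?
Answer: 37828/16517 ≈ 2.2902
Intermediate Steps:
G(Q) = 14*Q (G(Q) = Q*14 = 14*Q)
z(t, E) = 32 + 9*E (z(t, E) = 7 - (-18*E - 50)/2 = 7 - (-50 - 18*E)/2 = 7 + (25 + 9*E) = 32 + 9*E)
b(B, U) = 32 + B + 10*U (b(B, U) = (B + U) + (32 + 9*U) = 32 + B + 10*U)
G(2702)/b(y(6)*20 + 25, 1634) = (14*2702)/(32 + (6*20 + 25) + 10*1634) = 37828/(32 + (120 + 25) + 16340) = 37828/(32 + 145 + 16340) = 37828/16517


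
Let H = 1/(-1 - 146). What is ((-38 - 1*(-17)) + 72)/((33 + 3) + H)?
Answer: 7497/5291 ≈ 1.4169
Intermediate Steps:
H = -1/147 (H = 1/(-147) = -1/147 ≈ -0.0068027)
((-38 - 1*(-17)) + 72)/((33 + 3) + H) = ((-38 - 1*(-17)) + 72)/((33 + 3) - 1/147) = ((-38 + 17) + 72)/(36 - 1/147) = (-21 + 72)/(5291/147) = (147/5291)*51 = 7497/5291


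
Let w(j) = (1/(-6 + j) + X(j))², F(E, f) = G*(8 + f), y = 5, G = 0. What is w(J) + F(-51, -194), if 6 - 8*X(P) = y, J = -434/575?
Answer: 32041/60341824 ≈ 0.00053099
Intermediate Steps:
J = -434/575 (J = -434*1/575 = -434/575 ≈ -0.75478)
X(P) = ⅛ (X(P) = ¾ - ⅛*5 = ¾ - 5/8 = ⅛)
F(E, f) = 0 (F(E, f) = 0*(8 + f) = 0)
w(j) = (⅛ + 1/(-6 + j))² (w(j) = (1/(-6 + j) + ⅛)² = (⅛ + 1/(-6 + j))²)
w(J) + F(-51, -194) = (2 - 434/575)²/(64*(-6 - 434/575)²) + 0 = (716/575)²/(64*(-3884/575)²) + 0 = (1/64)*(330625/15085456)*(512656/330625) + 0 = 32041/60341824 + 0 = 32041/60341824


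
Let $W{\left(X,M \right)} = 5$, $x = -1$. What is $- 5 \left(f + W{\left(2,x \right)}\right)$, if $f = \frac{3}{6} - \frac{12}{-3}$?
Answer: $- \frac{95}{2} \approx -47.5$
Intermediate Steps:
$f = \frac{9}{2}$ ($f = 3 \cdot \frac{1}{6} - -4 = \frac{1}{2} + 4 = \frac{9}{2} \approx 4.5$)
$- 5 \left(f + W{\left(2,x \right)}\right) = - 5 \left(\frac{9}{2} + 5\right) = \left(-5\right) \frac{19}{2} = - \frac{95}{2}$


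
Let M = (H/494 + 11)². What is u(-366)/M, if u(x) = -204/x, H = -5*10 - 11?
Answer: 8297224/1761016869 ≈ 0.0047116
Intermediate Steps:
H = -61 (H = -50 - 11 = -61)
M = 28869129/244036 (M = (-61/494 + 11)² = (5373/494)² = 28869129/244036 ≈ 118.30)
u(-366)/M = (-204/(-366))/(28869129/244036) = -204*(-1/366)*(244036/28869129) = (34/61)*(244036/28869129) = 8297224/1761016869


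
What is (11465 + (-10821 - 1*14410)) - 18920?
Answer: -32686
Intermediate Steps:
(11465 + (-10821 - 1*14410)) - 18920 = (11465 + (-10821 - 14410)) - 18920 = (11465 - 25231) - 18920 = -13766 - 18920 = -32686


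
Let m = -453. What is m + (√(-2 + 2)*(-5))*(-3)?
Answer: -453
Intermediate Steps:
m + (√(-2 + 2)*(-5))*(-3) = -453 + (√(-2 + 2)*(-5))*(-3) = -453 + (√0*(-5))*(-3) = -453 + (0*(-5))*(-3) = -453 + 0*(-3) = -453 + 0 = -453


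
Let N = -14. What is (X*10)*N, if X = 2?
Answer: -280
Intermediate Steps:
(X*10)*N = (2*10)*(-14) = 20*(-14) = -280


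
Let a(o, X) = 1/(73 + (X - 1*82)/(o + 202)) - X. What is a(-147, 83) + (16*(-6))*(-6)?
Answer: 1979943/4016 ≈ 493.01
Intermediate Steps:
a(o, X) = 1/(73 + (-82 + X)/(202 + o)) - X (a(o, X) = 1/(73 + (X - 82)/(202 + o)) - X = 1/(73 + (-82 + X)/(202 + o)) - X)
a(-147, 83) + (16*(-6))*(-6) = (202 - 147 - 1*83² - 14664*83 - 73*83*(-147))/(14664 + 83 + 73*(-147)) + (16*(-6))*(-6) = (202 - 147 - 1*6889 - 1217112 + 890673)/(14664 + 83 - 10731) - 96*(-6) = (202 - 147 - 6889 - 1217112 + 890673)/4016 + 576 = (1/4016)*(-333273) + 576 = -333273/4016 + 576 = 1979943/4016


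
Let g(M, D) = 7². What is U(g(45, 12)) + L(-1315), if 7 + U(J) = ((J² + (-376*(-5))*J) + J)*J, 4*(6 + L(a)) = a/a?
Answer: 18535669/4 ≈ 4.6339e+6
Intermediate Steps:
L(a) = -23/4 (L(a) = -6 + (a/a)/4 = -6 + (¼)*1 = -6 + ¼ = -23/4)
g(M, D) = 49
U(J) = -7 + J*(J² + 1881*J) (U(J) = -7 + ((J² + (-376*(-5))*J) + J)*J = -7 + ((J² + 1880*J) + J)*J = -7 + (J² + 1881*J)*J = -7 + J*(J² + 1881*J))
U(g(45, 12)) + L(-1315) = (-7 + 49³ + 1881*49²) - 23/4 = (-7 + 117649 + 1881*2401) - 23/4 = (-7 + 117649 + 4516281) - 23/4 = 4633923 - 23/4 = 18535669/4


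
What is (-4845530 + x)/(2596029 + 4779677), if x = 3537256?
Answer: -654137/3687853 ≈ -0.17738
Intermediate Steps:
(-4845530 + x)/(2596029 + 4779677) = (-4845530 + 3537256)/(2596029 + 4779677) = -1308274/7375706 = -1308274*1/7375706 = -654137/3687853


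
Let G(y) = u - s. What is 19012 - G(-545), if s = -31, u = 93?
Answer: 18888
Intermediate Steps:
G(y) = 124 (G(y) = 93 - 1*(-31) = 93 + 31 = 124)
19012 - G(-545) = 19012 - 1*124 = 19012 - 124 = 18888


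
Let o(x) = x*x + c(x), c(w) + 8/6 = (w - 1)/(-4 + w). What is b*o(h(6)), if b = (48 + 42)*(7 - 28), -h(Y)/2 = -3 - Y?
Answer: -612135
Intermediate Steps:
c(w) = -4/3 + (-1 + w)/(-4 + w) (c(w) = -4/3 + (w - 1)/(-4 + w) = -4/3 + (-1 + w)/(-4 + w))
h(Y) = 6 + 2*Y (h(Y) = -2*(-3 - Y) = 6 + 2*Y)
o(x) = x² + (13 - x)/(3*(-4 + x)) (o(x) = x*x + (13 - x)/(3*(-4 + x)) = x² + (13 - x)/(3*(-4 + x)))
b = -1890 (b = 90*(-21) = -1890)
b*o(h(6)) = -630*(13 - (6 + 2*6) + 3*(6 + 2*6)²*(-4 + (6 + 2*6)))/(-4 + (6 + 2*6)) = -630*(13 - (6 + 12) + 3*(6 + 12)²*(-4 + (6 + 12)))/(-4 + (6 + 12)) = -630*(13 - 1*18 + 3*18²*(-4 + 18))/(-4 + 18) = -630*(13 - 18 + 3*324*14)/14 = -630*(13 - 18 + 13608)/14 = -630*13603/14 = -1890*13603/42 = -612135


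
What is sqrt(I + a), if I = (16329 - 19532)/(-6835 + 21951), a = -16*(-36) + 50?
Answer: sqrt(35747121727)/7558 ≈ 25.016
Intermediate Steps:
a = 626 (a = 576 + 50 = 626)
I = -3203/15116 ≈ -0.21189
sqrt(I + a) = sqrt(-3203/15116 + 626) = sqrt(9459413/15116) = sqrt(35747121727)/7558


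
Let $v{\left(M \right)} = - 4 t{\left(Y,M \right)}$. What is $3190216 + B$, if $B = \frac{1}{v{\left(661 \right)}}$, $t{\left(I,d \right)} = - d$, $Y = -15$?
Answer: $\frac{8434931105}{2644} \approx 3.1902 \cdot 10^{6}$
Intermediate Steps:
$v{\left(M \right)} = 4 M$ ($v{\left(M \right)} = - 4 \left(- M\right) = 4 M$)
$B = \frac{1}{2644}$ ($B = \frac{1}{4 \cdot 661} = \frac{1}{2644} \approx 0.00037821$)
$3190216 + B = 3190216 + \frac{1}{2644} = \frac{8434931105}{2644}$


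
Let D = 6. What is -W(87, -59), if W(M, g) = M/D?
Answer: -29/2 ≈ -14.500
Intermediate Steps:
W(M, g) = M/6
-W(87, -59) = -87/6 = -1*29/2 = -29/2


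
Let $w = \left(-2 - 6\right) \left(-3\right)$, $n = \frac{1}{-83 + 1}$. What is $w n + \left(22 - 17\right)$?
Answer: $\frac{193}{41} \approx 4.7073$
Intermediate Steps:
$n = - \frac{1}{82}$ ($n = \frac{1}{-82} = - \frac{1}{82} \approx -0.012195$)
$w = 24$ ($w = \left(-8\right) \left(-3\right) = 24$)
$w n + \left(22 - 17\right) = 24 \left(- \frac{1}{82}\right) + \left(22 - 17\right) = - \frac{12}{41} + \left(22 - 17\right) = - \frac{12}{41} + 5 = \frac{193}{41}$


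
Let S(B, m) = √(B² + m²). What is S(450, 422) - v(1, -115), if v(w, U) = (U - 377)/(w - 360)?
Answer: -492/359 + 2*√95146 ≈ 615.54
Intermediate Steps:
v(w, U) = (-377 + U)/(-360 + w)
S(450, 422) - v(1, -115) = √(450² + 422²) - (-377 - 115)/(-360 + 1) = √(202500 + 178084) - (-492)/(-359) = √380584 - (-1)*(-492)/359 = 2*√95146 - 1*492/359 = 2*√95146 - 492/359 = -492/359 + 2*√95146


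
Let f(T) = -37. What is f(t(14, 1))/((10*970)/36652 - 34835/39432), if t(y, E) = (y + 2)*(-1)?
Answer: 13368670392/223570505 ≈ 59.796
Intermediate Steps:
t(y, E) = -2 - y (t(y, E) = (2 + y)*(-1) = -2 - y)
f(t(14, 1))/((10*970)/36652 - 34835/39432) = -37/((10*970)/36652 - 34835/39432) = -37/(9700*(1/36652) - 34835*1/39432) = -37/(2425/9163 - 34835/39432) = -37/(-223570505/361315416) = -37*(-361315416/223570505) = 13368670392/223570505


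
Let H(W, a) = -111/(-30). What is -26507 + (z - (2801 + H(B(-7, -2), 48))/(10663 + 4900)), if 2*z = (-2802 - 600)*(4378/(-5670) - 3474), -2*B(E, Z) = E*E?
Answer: 183147880921/31126 ≈ 5.8841e+6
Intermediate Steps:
B(E, Z) = -E²/2 (B(E, Z) = -E*E/2 = -E²/2)
H(W, a) = 37/10 (H(W, a) = -111*(-1/30) = 37/10)
z = 29552937/5 (z = ((-2802 - 600)*(4378/(-5670) - 3474))/2 = (-3402*(4378*(-1/5670) - 3474))/2 = (-3402*(-2189/2835 - 3474))/2 = (-3402*(-9850979/2835))/2 = (½)*(59105874/5) = 29552937/5 ≈ 5.9106e+6)
-26507 + (z - (2801 + H(B(-7, -2), 48))/(10663 + 4900)) = -26507 + (29552937/5 - (2801 + 37/10)/(10663 + 4900)) = -26507 + (29552937/5 - 28047/(10*15563)) = -26507 + (29552937/5 - 1*28047/155630) = -26507 + (29552937/5 - 28047/155630) = -26507 + 183972937803/31126 = 183147880921/31126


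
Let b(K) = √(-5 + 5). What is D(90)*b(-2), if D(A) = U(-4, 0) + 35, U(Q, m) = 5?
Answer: 0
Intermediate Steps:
b(K) = 0 (b(K) = √0 = 0)
D(A) = 40 (D(A) = 5 + 35 = 40)
D(90)*b(-2) = 40*0 = 0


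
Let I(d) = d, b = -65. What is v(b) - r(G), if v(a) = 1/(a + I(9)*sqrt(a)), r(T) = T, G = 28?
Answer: -4089/146 - 9*I*sqrt(65)/9490 ≈ -28.007 - 0.007646*I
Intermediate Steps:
v(a) = 1/(a + 9*sqrt(a))
v(b) - r(G) = 1/(-65 + 9*sqrt(-65)) - 1*28 = 1/(-65 + 9*(I*sqrt(65))) - 28 = 1/(-65 + 9*I*sqrt(65)) - 28 = -28 + 1/(-65 + 9*I*sqrt(65))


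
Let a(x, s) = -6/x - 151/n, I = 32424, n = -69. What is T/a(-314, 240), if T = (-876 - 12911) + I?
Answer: 201894621/23914 ≈ 8442.5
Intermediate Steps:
a(x, s) = 151/69 - 6/x (a(x, s) = -6/x - 151/(-69) = -6/x - 151*(-1/69) = -6/x + 151/69 = 151/69 - 6/x)
T = 18637 (T = (-876 - 12911) + 32424 = -13787 + 32424 = 18637)
T/a(-314, 240) = 18637/(151/69 - 6/(-314)) = 18637/(151/69 - 6*(-1/314)) = 18637/(151/69 + 3/157) = 18637/(23914/10833) = 18637*(10833/23914) = 201894621/23914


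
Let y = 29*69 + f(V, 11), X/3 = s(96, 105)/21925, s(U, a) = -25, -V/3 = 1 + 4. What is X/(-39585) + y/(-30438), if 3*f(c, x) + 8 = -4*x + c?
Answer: -34345694863/528343488855 ≈ -0.065006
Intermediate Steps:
V = -15 (V = -3*(1 + 4) = -3*5 = -15)
f(c, x) = -8/3 - 4*x/3 + c/3 (f(c, x) = -8/3 + (-4*x + c)/3 = -8/3 + (c - 4*x)/3 = -8/3 + (-4*x/3 + c/3) = -8/3 - 4*x/3 + c/3)
X = -3/877 (X = 3*(-25/21925) = 3*(-25*1/21925) = 3*(-1/877) = -3/877 ≈ -0.0034208)
y = 5936/3 (y = 29*69 + (-8/3 - 4/3*11 + (1/3)*(-15)) = 2001 + (-8/3 - 44/3 - 5) = 2001 - 67/3 = 5936/3 ≈ 1978.7)
X/(-39585) + y/(-30438) = -3/877/(-39585) + (5936/3)/(-30438) = -3/877*(-1/39585) + (5936/3)*(-1/30438) = 1/11572015 - 2968/45657 = -34345694863/528343488855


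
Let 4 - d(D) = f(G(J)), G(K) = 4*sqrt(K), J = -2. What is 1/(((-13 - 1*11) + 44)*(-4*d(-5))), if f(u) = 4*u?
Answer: -1/10560 - I*sqrt(2)/2640 ≈ -9.4697e-5 - 0.00053569*I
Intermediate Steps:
d(D) = 4 - 16*I*sqrt(2) (d(D) = 4 - 4*4*sqrt(-2) = 4 - 4*4*(I*sqrt(2)) = 4 - 4*4*I*sqrt(2) = 4 - 16*I*sqrt(2))
1/(((-13 - 1*11) + 44)*(-4*d(-5))) = 1/(((-13 - 1*11) + 44)*(-4*(4 - 16*I*sqrt(2)))) = 1/(((-13 - 11) + 44)*(-16 + 64*I*sqrt(2))) = 1/((-24 + 44)*(-16 + 64*I*sqrt(2))) = 1/(20*(-16 + 64*I*sqrt(2))) = 1/(-320 + 1280*I*sqrt(2))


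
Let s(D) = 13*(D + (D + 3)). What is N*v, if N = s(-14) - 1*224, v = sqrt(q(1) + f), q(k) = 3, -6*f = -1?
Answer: -183*sqrt(114)/2 ≈ -976.95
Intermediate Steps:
f = 1/6 (f = -1/6*(-1) = 1/6 ≈ 0.16667)
v = sqrt(114)/6 (v = sqrt(3 + 1/6) = sqrt(19/6) = sqrt(114)/6 ≈ 1.7795)
s(D) = 39 + 26*D (s(D) = 13*(D + (3 + D)) = 13*(3 + 2*D) = 39 + 26*D)
N = -549 (N = (39 + 26*(-14)) - 1*224 = (39 - 364) - 224 = -325 - 224 = -549)
N*v = -183*sqrt(114)/2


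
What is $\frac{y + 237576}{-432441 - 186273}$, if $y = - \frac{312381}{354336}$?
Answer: $- \frac{3117830265}{8119727552} \approx -0.38398$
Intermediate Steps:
$y = - \frac{104127}{118112}$ ($y = \left(-312381\right) \frac{1}{354336} = - \frac{104127}{118112} \approx -0.8816$)
$\frac{y + 237576}{-432441 - 186273} = \frac{- \frac{104127}{118112} + 237576}{-432441 - 186273} = \frac{28060472385}{118112 \left(-618714\right)} = \frac{28060472385}{118112} \left(- \frac{1}{618714}\right) = - \frac{3117830265}{8119727552}$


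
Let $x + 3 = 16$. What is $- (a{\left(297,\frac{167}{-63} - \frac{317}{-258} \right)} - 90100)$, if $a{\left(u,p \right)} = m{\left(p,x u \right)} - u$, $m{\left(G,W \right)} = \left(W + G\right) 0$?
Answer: $90397$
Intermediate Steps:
$x = 13$ ($x = -3 + 16 = 13$)
$m{\left(G,W \right)} = 0$ ($m{\left(G,W \right)} = \left(G + W\right) 0 = 0$)
$a{\left(u,p \right)} = - u$ ($a{\left(u,p \right)} = 0 - u = - u$)
$- (a{\left(297,\frac{167}{-63} - \frac{317}{-258} \right)} - 90100) = - (\left(-1\right) 297 - 90100) = - (-297 - 90100) = \left(-1\right) \left(-90397\right) = 90397$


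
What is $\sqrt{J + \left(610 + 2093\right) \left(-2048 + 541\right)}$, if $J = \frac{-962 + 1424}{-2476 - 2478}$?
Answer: $\frac{4 i \sqrt{1562037077931}}{2477} \approx 2018.3 i$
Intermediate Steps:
$J = - \frac{231}{2477}$ ($J = \frac{462}{-4954} = 462 \left(- \frac{1}{4954}\right) = - \frac{231}{2477} \approx -0.093258$)
$\sqrt{J + \left(610 + 2093\right) \left(-2048 + 541\right)} = \sqrt{- \frac{231}{2477} + \left(610 + 2093\right) \left(-2048 + 541\right)} = \sqrt{- \frac{231}{2477} + 2703 \left(-1507\right)} = \sqrt{- \frac{231}{2477} - 4073421} = \sqrt{- \frac{10089864048}{2477}} = \frac{4 i \sqrt{1562037077931}}{2477}$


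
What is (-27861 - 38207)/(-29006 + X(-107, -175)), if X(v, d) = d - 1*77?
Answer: 33034/14629 ≈ 2.2581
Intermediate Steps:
X(v, d) = -77 + d (X(v, d) = d - 77 = -77 + d)
(-27861 - 38207)/(-29006 + X(-107, -175)) = (-27861 - 38207)/(-29006 + (-77 - 175)) = -66068/(-29006 - 252) = -66068/(-29258) = -66068*(-1/29258) = 33034/14629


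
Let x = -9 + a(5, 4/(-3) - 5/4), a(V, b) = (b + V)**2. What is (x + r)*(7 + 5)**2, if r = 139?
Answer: 19561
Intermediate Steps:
a(V, b) = (V + b)**2
x = -455/144 (x = -9 + (5 + (4/(-3) - 5/4))**2 = -9 + (5 + (4*(-1/3) - 5*1/4))**2 = -9 + (5 + (-4/3 - 5/4))**2 = -9 + (5 - 31/12)**2 = -9 + (29/12)**2 = -9 + 841/144 = -455/144 ≈ -3.1597)
(x + r)*(7 + 5)**2 = (-455/144 + 139)*(7 + 5)**2 = (19561/144)*12**2 = (19561/144)*144 = 19561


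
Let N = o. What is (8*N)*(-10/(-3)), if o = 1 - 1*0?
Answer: 80/3 ≈ 26.667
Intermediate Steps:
o = 1 (o = 1 + 0 = 1)
N = 1
(8*N)*(-10/(-3)) = (8*1)*(-10/(-3)) = 8*(-10*(-1/3)) = 8*(10/3) = 80/3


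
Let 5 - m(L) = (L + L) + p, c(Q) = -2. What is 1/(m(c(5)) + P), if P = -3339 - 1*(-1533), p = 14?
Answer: -1/1811 ≈ -0.00055218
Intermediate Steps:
m(L) = -9 - 2*L (m(L) = 5 - ((L + L) + 14) = 5 - (2*L + 14) = 5 - (14 + 2*L) = 5 + (-14 - 2*L) = -9 - 2*L)
P = -1806 (P = -3339 + 1533 = -1806)
1/(m(c(5)) + P) = 1/((-9 - 2*(-2)) - 1806) = 1/((-9 + 4) - 1806) = 1/(-5 - 1806) = 1/(-1811) = -1/1811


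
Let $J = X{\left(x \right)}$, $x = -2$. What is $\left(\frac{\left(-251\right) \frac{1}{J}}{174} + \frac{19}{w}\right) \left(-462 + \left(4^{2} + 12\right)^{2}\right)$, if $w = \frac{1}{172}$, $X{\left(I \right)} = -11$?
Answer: $\frac{1007087683}{957} \approx 1.0523 \cdot 10^{6}$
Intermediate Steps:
$w = \frac{1}{172} \approx 0.005814$
$J = -11$
$\left(\frac{\left(-251\right) \frac{1}{J}}{174} + \frac{19}{w}\right) \left(-462 + \left(4^{2} + 12\right)^{2}\right) = \left(\frac{\left(-251\right) \frac{1}{-11}}{174} + 19 \frac{1}{\frac{1}{172}}\right) \left(-462 + \left(4^{2} + 12\right)^{2}\right) = \left(\left(-251\right) \left(- \frac{1}{11}\right) \frac{1}{174} + 19 \cdot 172\right) \left(-462 + \left(16 + 12\right)^{2}\right) = \left(\frac{251}{11} \cdot \frac{1}{174} + 3268\right) \left(-462 + 28^{2}\right) = \left(\frac{251}{1914} + 3268\right) \left(-462 + 784\right) = \frac{6255203}{1914} \cdot 322 = \frac{1007087683}{957}$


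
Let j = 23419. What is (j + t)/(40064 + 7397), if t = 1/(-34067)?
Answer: 797815072/1616853887 ≈ 0.49344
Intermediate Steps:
t = -1/34067 ≈ -2.9354e-5
(j + t)/(40064 + 7397) = (23419 - 1/34067)/(40064 + 7397) = (797815072/34067)/47461 = (797815072/34067)*(1/47461) = 797815072/1616853887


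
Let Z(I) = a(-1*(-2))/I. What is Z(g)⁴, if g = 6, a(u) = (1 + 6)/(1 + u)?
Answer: 2401/104976 ≈ 0.022872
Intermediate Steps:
a(u) = 7/(1 + u)
Z(I) = 7/(3*I) (Z(I) = (7/(1 - 1*(-2)))/I = (7/(1 + 2))/I = (7/3)/I = (7*(⅓))/I = 7/(3*I))
Z(g)⁴ = ((7/3)/6)⁴ = ((7/3)*(⅙))⁴ = (7/18)⁴ = 2401/104976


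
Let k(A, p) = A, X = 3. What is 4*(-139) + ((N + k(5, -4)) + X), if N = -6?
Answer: -554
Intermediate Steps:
4*(-139) + ((N + k(5, -4)) + X) = 4*(-139) + ((-6 + 5) + 3) = -556 + (-1 + 3) = -556 + 2 = -554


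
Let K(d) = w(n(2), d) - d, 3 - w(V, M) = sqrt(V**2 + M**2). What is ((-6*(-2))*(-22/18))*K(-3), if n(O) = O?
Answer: -88 + 44*sqrt(13)/3 ≈ -35.119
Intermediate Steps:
w(V, M) = 3 - sqrt(M**2 + V**2) (w(V, M) = 3 - sqrt(V**2 + M**2) = 3 - sqrt(M**2 + V**2))
K(d) = 3 - d - sqrt(4 + d**2) (K(d) = (3 - sqrt(d**2 + 2**2)) - d = (3 - sqrt(d**2 + 4)) - d = (3 - sqrt(4 + d**2)) - d = 3 - d - sqrt(4 + d**2))
((-6*(-2))*(-22/18))*K(-3) = ((-6*(-2))*(-22/18))*(3 - 1*(-3) - sqrt(4 + (-3)**2)) = (12*(-22*1/18))*(3 + 3 - sqrt(4 + 9)) = (12*(-11/9))*(3 + 3 - sqrt(13)) = -44*(6 - sqrt(13))/3 = -88 + 44*sqrt(13)/3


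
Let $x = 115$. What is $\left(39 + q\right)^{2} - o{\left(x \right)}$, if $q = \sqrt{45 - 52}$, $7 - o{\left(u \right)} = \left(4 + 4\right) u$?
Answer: $2427 + 78 i \sqrt{7} \approx 2427.0 + 206.37 i$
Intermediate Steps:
$o{\left(u \right)} = 7 - 8 u$ ($o{\left(u \right)} = 7 - \left(4 + 4\right) u = 7 - 8 u$)
$q = i \sqrt{7}$ ($q = \sqrt{-7} = i \sqrt{7} \approx 2.6458 i$)
$\left(39 + q\right)^{2} - o{\left(x \right)} = \left(39 + i \sqrt{7}\right)^{2} - \left(7 - 920\right) = \left(39 + i \sqrt{7}\right)^{2} - -913 = \left(39 + i \sqrt{7}\right)^{2} + 913 = 913 + \left(39 + i \sqrt{7}\right)^{2}$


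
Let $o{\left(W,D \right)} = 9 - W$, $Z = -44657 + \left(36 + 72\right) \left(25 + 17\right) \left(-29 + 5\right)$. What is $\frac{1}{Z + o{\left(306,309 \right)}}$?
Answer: $- \frac{1}{153818} \approx -6.5012 \cdot 10^{-6}$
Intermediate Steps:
$Z = -153521$ ($Z = -44657 + 108 \cdot 42 \left(-24\right) = -44657 + 108 \left(-1008\right) = -44657 - 108864 = -153521$)
$\frac{1}{Z + o{\left(306,309 \right)}} = \frac{1}{-153521 + \left(9 - 306\right)} = \frac{1}{-153521 - 297} = \frac{1}{-153818} = - \frac{1}{153818}$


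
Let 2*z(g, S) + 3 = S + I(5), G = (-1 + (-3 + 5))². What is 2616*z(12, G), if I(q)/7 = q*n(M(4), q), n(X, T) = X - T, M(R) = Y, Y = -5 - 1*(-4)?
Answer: -277296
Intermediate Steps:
Y = -1 (Y = -5 + 4 = -1)
G = 1 (G = (-1 + 2)² = 1² = 1)
M(R) = -1
I(q) = 7*q*(-1 - q) (I(q) = 7*(q*(-1 - q)) = 7*q*(-1 - q))
z(g, S) = -213/2 + S/2 (z(g, S) = -3/2 + (S - 7*5*(1 + 5))/2 = -3/2 + (S - 7*5*6)/2 = -3/2 + (S - 210)/2 = -3/2 + (-210 + S)/2 = -3/2 + (-105 + S/2) = -213/2 + S/2)
2616*z(12, G) = 2616*(-213/2 + (½)*1) = 2616*(-213/2 + ½) = 2616*(-106) = -277296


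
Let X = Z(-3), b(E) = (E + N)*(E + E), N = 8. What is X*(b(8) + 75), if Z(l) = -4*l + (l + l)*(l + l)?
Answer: 15888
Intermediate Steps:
b(E) = 2*E*(8 + E) (b(E) = (E + 8)*(E + E) = (8 + E)*(2*E) = 2*E*(8 + E))
Z(l) = -4*l + 4*l**2 (Z(l) = -4*l + (2*l)*(2*l) = -4*l + 4*l**2)
X = 48 (X = 4*(-3)*(-1 - 3) = 4*(-3)*(-4) = 48)
X*(b(8) + 75) = 48*(2*8*(8 + 8) + 75) = 48*(2*8*16 + 75) = 48*(256 + 75) = 48*331 = 15888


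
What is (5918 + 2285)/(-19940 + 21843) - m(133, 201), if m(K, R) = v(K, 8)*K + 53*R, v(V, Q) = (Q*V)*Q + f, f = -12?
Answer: -2171605956/1903 ≈ -1.1411e+6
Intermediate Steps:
v(V, Q) = -12 + V*Q**2 (v(V, Q) = (Q*V)*Q - 12 = V*Q**2 - 12 = -12 + V*Q**2)
m(K, R) = 53*R + K*(-12 + 64*K) (m(K, R) = (-12 + K*8**2)*K + 53*R = (-12 + K*64)*K + 53*R = (-12 + 64*K)*K + 53*R = K*(-12 + 64*K) + 53*R = 53*R + K*(-12 + 64*K))
(5918 + 2285)/(-19940 + 21843) - m(133, 201) = (5918 + 2285)/(-19940 + 21843) - (53*201 + 4*133*(-3 + 16*133)) = 8203/1903 - (10653 + 4*133*(-3 + 2128)) = 8203*(1/1903) - (10653 + 4*133*2125) = 8203/1903 - (10653 + 1130500) = 8203/1903 - 1*1141153 = 8203/1903 - 1141153 = -2171605956/1903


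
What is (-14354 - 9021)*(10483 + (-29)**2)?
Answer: -264698500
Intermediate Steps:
(-14354 - 9021)*(10483 + (-29)**2) = -23375*(10483 + 841) = -23375*11324 = -264698500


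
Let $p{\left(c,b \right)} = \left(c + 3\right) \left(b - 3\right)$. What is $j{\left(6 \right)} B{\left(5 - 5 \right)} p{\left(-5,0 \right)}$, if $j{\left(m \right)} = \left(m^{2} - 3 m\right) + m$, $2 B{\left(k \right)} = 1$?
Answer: $72$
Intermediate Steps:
$B{\left(k \right)} = \frac{1}{2}$ ($B{\left(k \right)} = \frac{1}{2} \cdot 1 = \frac{1}{2}$)
$p{\left(c,b \right)} = \left(-3 + b\right) \left(3 + c\right)$ ($p{\left(c,b \right)} = \left(3 + c\right) \left(-3 + b\right) = \left(-3 + b\right) \left(3 + c\right)$)
$j{\left(m \right)} = m^{2} - 2 m$
$j{\left(6 \right)} B{\left(5 - 5 \right)} p{\left(-5,0 \right)} = 6 \left(-2 + 6\right) \frac{1}{2} \left(-9 - -15 + 3 \cdot 0 + 0 \left(-5\right)\right) = 6 \cdot 4 \cdot \frac{1}{2} \left(-9 + 15 + 0 + 0\right) = 24 \cdot \frac{1}{2} \cdot 6 = 12 \cdot 6 = 72$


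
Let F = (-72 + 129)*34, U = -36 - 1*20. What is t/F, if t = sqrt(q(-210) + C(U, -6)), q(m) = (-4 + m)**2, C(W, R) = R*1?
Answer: sqrt(45790)/1938 ≈ 0.11042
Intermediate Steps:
U = -56 (U = -36 - 20 = -56)
C(W, R) = R
F = 1938 (F = 57*34 = 1938)
t = sqrt(45790) (t = sqrt((-4 - 210)**2 - 6) = sqrt((-214)**2 - 6) = sqrt(45796 - 6) = sqrt(45790) ≈ 213.99)
t/F = sqrt(45790)/1938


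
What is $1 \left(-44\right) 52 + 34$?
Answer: $-2254$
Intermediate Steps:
$1 \left(-44\right) 52 + 34 = \left(-44\right) 52 + 34 = -2288 + 34 = -2254$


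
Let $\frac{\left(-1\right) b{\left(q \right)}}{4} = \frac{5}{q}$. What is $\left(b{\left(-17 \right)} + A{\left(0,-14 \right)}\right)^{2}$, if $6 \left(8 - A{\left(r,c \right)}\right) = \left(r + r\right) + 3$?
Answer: $\frac{87025}{1156} \approx 75.281$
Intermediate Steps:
$A{\left(r,c \right)} = \frac{15}{2} - \frac{r}{3}$ ($A{\left(r,c \right)} = 8 - \frac{\left(r + r\right) + 3}{6} = 8 - \frac{2 r + 3}{6} = 8 - \frac{3 + 2 r}{6} = 8 - \left(\frac{1}{2} + \frac{r}{3}\right) = \frac{15}{2} - \frac{r}{3}$)
$b{\left(q \right)} = - \frac{20}{q}$ ($b{\left(q \right)} = - 4 \frac{5}{q} = - \frac{20}{q}$)
$\left(b{\left(-17 \right)} + A{\left(0,-14 \right)}\right)^{2} = \left(- \frac{20}{-17} + \left(\frac{15}{2} - 0\right)\right)^{2} = \left(\left(-20\right) \left(- \frac{1}{17}\right) + \left(\frac{15}{2} + 0\right)\right)^{2} = \left(\frac{20}{17} + \frac{15}{2}\right)^{2} = \left(\frac{295}{34}\right)^{2} = \frac{87025}{1156}$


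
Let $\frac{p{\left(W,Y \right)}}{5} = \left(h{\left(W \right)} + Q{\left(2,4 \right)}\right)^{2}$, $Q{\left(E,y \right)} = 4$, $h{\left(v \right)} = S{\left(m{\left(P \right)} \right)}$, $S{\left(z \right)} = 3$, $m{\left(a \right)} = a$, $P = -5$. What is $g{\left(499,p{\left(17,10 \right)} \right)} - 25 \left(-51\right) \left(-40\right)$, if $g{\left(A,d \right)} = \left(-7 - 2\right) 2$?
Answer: $-51018$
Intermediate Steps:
$h{\left(v \right)} = 3$
$p{\left(W,Y \right)} = 245$ ($p{\left(W,Y \right)} = 5 \left(3 + 4\right)^{2} = 5 \cdot 7^{2} = 5 \cdot 49 = 245$)
$g{\left(A,d \right)} = -18$ ($g{\left(A,d \right)} = \left(-9\right) 2 = -18$)
$g{\left(499,p{\left(17,10 \right)} \right)} - 25 \left(-51\right) \left(-40\right) = -18 - 25 \left(-51\right) \left(-40\right) = -18 - \left(-1275\right) \left(-40\right) = -18 - 51000 = -51018$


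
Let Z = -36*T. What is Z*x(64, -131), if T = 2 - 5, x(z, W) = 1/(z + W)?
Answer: -108/67 ≈ -1.6119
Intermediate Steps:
x(z, W) = 1/(W + z)
T = -3
Z = 108 (Z = -36*(-3) = 108)
Z*x(64, -131) = 108/(-131 + 64) = 108/(-67) = 108*(-1/67) = -108/67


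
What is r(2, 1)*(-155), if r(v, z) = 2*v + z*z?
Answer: -775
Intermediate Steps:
r(v, z) = z² + 2*v (r(v, z) = 2*v + z² = z² + 2*v)
r(2, 1)*(-155) = (1² + 2*2)*(-155) = (1 + 4)*(-155) = 5*(-155) = -775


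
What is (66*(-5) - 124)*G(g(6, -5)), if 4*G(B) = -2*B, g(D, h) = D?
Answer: 1362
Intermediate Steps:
G(B) = -B/2 (G(B) = (-2*B)/4 = -B/2)
(66*(-5) - 124)*G(g(6, -5)) = (66*(-5) - 124)*(-1/2*6) = (-330 - 124)*(-3) = -454*(-3) = 1362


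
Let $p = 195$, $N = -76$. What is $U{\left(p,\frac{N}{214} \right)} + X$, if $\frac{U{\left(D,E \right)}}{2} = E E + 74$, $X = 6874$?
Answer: $\frac{80397766}{11449} \approx 7022.3$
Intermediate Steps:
$U{\left(D,E \right)} = 148 + 2 E^{2}$ ($U{\left(D,E \right)} = 2 \left(E E + 74\right) = 2 \left(E^{2} + 74\right) = 2 \left(74 + E^{2}\right) = 148 + 2 E^{2}$)
$U{\left(p,\frac{N}{214} \right)} + X = \left(148 + 2 \left(- \frac{76}{214}\right)^{2}\right) + 6874 = \left(148 + 2 \left(\left(-76\right) \frac{1}{214}\right)^{2}\right) + 6874 = \left(148 + 2 \left(- \frac{38}{107}\right)^{2}\right) + 6874 = \left(148 + 2 \cdot \frac{1444}{11449}\right) + 6874 = \left(148 + \frac{2888}{11449}\right) + 6874 = \frac{1697340}{11449} + 6874 = \frac{80397766}{11449}$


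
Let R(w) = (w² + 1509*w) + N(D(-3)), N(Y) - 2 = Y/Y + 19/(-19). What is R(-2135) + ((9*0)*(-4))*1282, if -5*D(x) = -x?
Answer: 1336512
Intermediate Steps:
D(x) = x/5 (D(x) = -(-1)*x/5 = x/5)
N(Y) = 2 (N(Y) = 2 + (Y/Y + 19/(-19)) = 2 + (1 + 19*(-1/19)) = 2 + (1 - 1) = 2 + 0 = 2)
R(w) = 2 + w² + 1509*w (R(w) = (w² + 1509*w) + 2 = 2 + w² + 1509*w)
R(-2135) + ((9*0)*(-4))*1282 = (2 + (-2135)² + 1509*(-2135)) + ((9*0)*(-4))*1282 = (2 + 4558225 - 3221715) + (0*(-4))*1282 = 1336512 + 0*1282 = 1336512 + 0 = 1336512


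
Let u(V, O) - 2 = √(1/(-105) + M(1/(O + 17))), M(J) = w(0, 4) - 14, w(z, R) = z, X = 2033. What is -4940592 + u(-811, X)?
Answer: -4940590 + I*√154455/105 ≈ -4.9406e+6 + 3.7429*I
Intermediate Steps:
M(J) = -14 (M(J) = 0 - 14 = -14)
u(V, O) = 2 + I*√154455/105 (u(V, O) = 2 + √(1/(-105) - 14) = 2 + √(-1/105 - 14) = 2 + √(-1471/105) = 2 + I*√154455/105)
-4940592 + u(-811, X) = -4940592 + (2 + I*√154455/105) = -4940590 + I*√154455/105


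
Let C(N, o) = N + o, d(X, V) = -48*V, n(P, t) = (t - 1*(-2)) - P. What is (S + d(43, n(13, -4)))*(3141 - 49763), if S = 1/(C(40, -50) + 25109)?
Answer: -842519262782/25099 ≈ -3.3568e+7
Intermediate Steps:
n(P, t) = 2 + t - P (n(P, t) = (t + 2) - P = (2 + t) - P = 2 + t - P)
S = 1/25099 (S = 1/((40 - 50) + 25109) = 1/(-10 + 25109) = 1/25099 ≈ 3.9842e-5)
(S + d(43, n(13, -4)))*(3141 - 49763) = (1/25099 - 48*(2 - 4 - 1*13))*(3141 - 49763) = (1/25099 - 48*(2 - 4 - 13))*(-46622) = (1/25099 - 48*(-15))*(-46622) = (1/25099 + 720)*(-46622) = (18071281/25099)*(-46622) = -842519262782/25099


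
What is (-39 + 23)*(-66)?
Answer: 1056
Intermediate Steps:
(-39 + 23)*(-66) = -16*(-66) = 1056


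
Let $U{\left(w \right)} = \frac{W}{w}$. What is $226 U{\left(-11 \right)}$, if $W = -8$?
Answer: $\frac{1808}{11} \approx 164.36$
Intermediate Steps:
$U{\left(w \right)} = - \frac{8}{w}$
$226 U{\left(-11 \right)} = 226 \left(- \frac{8}{-11}\right) = 226 \left(\left(-8\right) \left(- \frac{1}{11}\right)\right) = 226 \cdot \frac{8}{11} = \frac{1808}{11}$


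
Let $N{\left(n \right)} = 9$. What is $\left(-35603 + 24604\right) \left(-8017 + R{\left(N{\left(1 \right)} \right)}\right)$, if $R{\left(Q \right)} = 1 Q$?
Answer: $88079992$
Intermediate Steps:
$R{\left(Q \right)} = Q$
$\left(-35603 + 24604\right) \left(-8017 + R{\left(N{\left(1 \right)} \right)}\right) = \left(-35603 + 24604\right) \left(-8017 + 9\right) = \left(-10999\right) \left(-8008\right) = 88079992$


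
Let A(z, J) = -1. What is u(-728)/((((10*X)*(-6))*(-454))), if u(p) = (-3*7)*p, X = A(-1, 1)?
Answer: -637/1135 ≈ -0.56123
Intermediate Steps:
X = -1
u(p) = -21*p
u(-728)/((((10*X)*(-6))*(-454))) = (-21*(-728))/((((10*(-1))*(-6))*(-454))) = 15288/((-10*(-6)*(-454))) = 15288/((60*(-454))) = 15288/(-27240) = 15288*(-1/27240) = -637/1135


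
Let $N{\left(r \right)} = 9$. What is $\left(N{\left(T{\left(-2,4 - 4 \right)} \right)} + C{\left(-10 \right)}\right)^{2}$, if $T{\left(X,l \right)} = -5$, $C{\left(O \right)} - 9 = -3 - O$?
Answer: $625$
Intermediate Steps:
$C{\left(O \right)} = 6 - O$ ($C{\left(O \right)} = 9 - \left(3 + O\right) = 6 - O$)
$\left(N{\left(T{\left(-2,4 - 4 \right)} \right)} + C{\left(-10 \right)}\right)^{2} = \left(9 + \left(6 - -10\right)\right)^{2} = \left(9 + \left(6 + 10\right)\right)^{2} = \left(9 + 16\right)^{2} = 25^{2} = 625$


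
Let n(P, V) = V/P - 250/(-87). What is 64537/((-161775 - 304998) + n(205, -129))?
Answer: -1151017395/8324856428 ≈ -0.13826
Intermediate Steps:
n(P, V) = 250/87 + V/P (n(P, V) = V/P - 250*(-1/87) = V/P + 250/87 = 250/87 + V/P)
64537/((-161775 - 304998) + n(205, -129)) = 64537/((-161775 - 304998) + (250/87 - 129/205)) = 64537/(-466773 + (250/87 - 129*1/205)) = 64537/(-466773 + (250/87 - 129/205)) = 64537/(-466773 + 40027/17835) = 64537/(-8324856428/17835) = 64537*(-17835/8324856428) = -1151017395/8324856428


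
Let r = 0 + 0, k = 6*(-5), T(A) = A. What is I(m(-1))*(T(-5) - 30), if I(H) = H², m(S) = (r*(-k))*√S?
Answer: 0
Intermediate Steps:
k = -30
r = 0
m(S) = 0 (m(S) = (0*(-1*(-30)))*√S = (0*30)*√S = 0*√S = 0)
I(m(-1))*(T(-5) - 30) = 0²*(-5 - 30) = 0*(-35) = 0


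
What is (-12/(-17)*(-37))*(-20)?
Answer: 8880/17 ≈ 522.35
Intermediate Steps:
(-12/(-17)*(-37))*(-20) = (-12*(-1/17)*(-37))*(-20) = ((12/17)*(-37))*(-20) = -444/17*(-20) = 8880/17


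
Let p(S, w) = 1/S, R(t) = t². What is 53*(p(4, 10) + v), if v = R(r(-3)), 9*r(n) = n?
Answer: 689/36 ≈ 19.139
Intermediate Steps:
r(n) = n/9
v = ⅑ (v = ((⅑)*(-3))² = (-⅓)² = ⅑ ≈ 0.11111)
53*(p(4, 10) + v) = 53*(1/4 + ⅑) = 53*(¼ + ⅑) = 53*(13/36) = 689/36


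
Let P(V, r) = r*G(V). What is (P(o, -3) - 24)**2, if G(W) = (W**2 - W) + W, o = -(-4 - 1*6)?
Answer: 104976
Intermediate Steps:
o = 10 (o = -(-4 - 6) = -1*(-10) = 10)
G(W) = W**2
P(V, r) = r*V**2
(P(o, -3) - 24)**2 = (-3*10**2 - 24)**2 = (-3*100 - 24)**2 = (-300 - 24)**2 = (-324)**2 = 104976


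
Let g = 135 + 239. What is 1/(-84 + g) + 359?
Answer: 104111/290 ≈ 359.00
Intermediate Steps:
g = 374
1/(-84 + g) + 359 = 1/(-84 + 374) + 359 = 1/290 + 359 = 104111/290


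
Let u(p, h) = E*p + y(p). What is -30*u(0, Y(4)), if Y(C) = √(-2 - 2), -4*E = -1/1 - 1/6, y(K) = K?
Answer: 0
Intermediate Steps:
E = 7/24 (E = -(-1/1 - 1/6)/4 = -(-1*1 - 1*⅙)/4 = -(-1 - ⅙)/4 = -¼*(-7/6) = 7/24 ≈ 0.29167)
Y(C) = 2*I (Y(C) = √(-4) = 2*I)
u(p, h) = 31*p/24 (u(p, h) = 7*p/24 + p = 31*p/24)
-30*u(0, Y(4)) = -155*0/4 = -30*0 = 0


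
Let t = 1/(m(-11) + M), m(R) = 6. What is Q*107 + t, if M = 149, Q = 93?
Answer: 1542406/155 ≈ 9951.0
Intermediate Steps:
t = 1/155 (t = 1/(6 + 149) = 1/155 ≈ 0.0064516)
Q*107 + t = 93*107 + 1/155 = 9951 + 1/155 = 1542406/155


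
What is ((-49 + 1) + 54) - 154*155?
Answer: -23864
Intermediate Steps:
((-49 + 1) + 54) - 154*155 = (-48 + 54) - 23870 = 6 - 23870 = -23864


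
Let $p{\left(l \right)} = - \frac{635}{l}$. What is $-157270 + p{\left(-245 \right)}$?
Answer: $- \frac{7706103}{49} \approx -1.5727 \cdot 10^{5}$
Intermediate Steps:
$-157270 + p{\left(-245 \right)} = -157270 - \frac{635}{-245} = -157270 - - \frac{127}{49} = -157270 + \frac{127}{49} = - \frac{7706103}{49}$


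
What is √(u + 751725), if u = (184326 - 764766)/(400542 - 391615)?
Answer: √59900782704645/8927 ≈ 866.98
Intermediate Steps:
u = -580440/8927 ≈ -65.021
√(u + 751725) = √(-580440/8927 + 751725) = √(6710068635/8927) = √59900782704645/8927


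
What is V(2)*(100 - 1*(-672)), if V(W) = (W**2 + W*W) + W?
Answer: 7720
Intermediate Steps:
V(W) = W + 2*W**2 (V(W) = (W**2 + W**2) + W = 2*W**2 + W = W + 2*W**2)
V(2)*(100 - 1*(-672)) = (2*(1 + 2*2))*(100 - 1*(-672)) = (2*(1 + 4))*(100 + 672) = (2*5)*772 = 10*772 = 7720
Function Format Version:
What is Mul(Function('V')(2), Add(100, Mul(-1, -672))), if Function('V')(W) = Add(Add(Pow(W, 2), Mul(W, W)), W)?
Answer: 7720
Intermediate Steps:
Function('V')(W) = Add(W, Mul(2, Pow(W, 2))) (Function('V')(W) = Add(Add(Pow(W, 2), Pow(W, 2)), W) = Add(Mul(2, Pow(W, 2)), W) = Add(W, Mul(2, Pow(W, 2))))
Mul(Function('V')(2), Add(100, Mul(-1, -672))) = Mul(Mul(2, Add(1, Mul(2, 2))), Add(100, Mul(-1, -672))) = Mul(Mul(2, Add(1, 4)), Add(100, 672)) = Mul(Mul(2, 5), 772) = Mul(10, 772) = 7720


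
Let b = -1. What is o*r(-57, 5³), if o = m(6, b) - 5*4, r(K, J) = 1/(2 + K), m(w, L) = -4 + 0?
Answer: 24/55 ≈ 0.43636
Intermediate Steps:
m(w, L) = -4
o = -24 (o = -4 - 5*4 = -4 - 20 = -24)
o*r(-57, 5³) = -24/(2 - 57) = -24/(-55) = -24*(-1/55) = 24/55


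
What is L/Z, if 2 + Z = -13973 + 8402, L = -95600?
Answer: 95600/5573 ≈ 17.154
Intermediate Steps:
Z = -5573 (Z = -2 + (-13973 + 8402) = -2 - 5571 = -5573)
L/Z = -95600/(-5573) = -95600*(-1/5573) = 95600/5573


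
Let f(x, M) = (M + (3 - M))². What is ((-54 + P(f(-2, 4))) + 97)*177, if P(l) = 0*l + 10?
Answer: 9381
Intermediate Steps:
f(x, M) = 9 (f(x, M) = 3² = 9)
P(l) = 10 (P(l) = 0 + 10 = 10)
((-54 + P(f(-2, 4))) + 97)*177 = ((-54 + 10) + 97)*177 = (-44 + 97)*177 = 53*177 = 9381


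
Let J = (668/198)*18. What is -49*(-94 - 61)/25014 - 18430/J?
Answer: -633251845/2088669 ≈ -303.18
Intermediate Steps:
J = 668/11 (J = (668*(1/198))*18 = (334/99)*18 = 668/11 ≈ 60.727)
-49*(-94 - 61)/25014 - 18430/J = -49*(-94 - 61)/25014 - 18430/668/11 = -49*(-155)*(1/25014) - 18430*11/668 = 7595*(1/25014) - 101365/334 = 7595/25014 - 101365/334 = -633251845/2088669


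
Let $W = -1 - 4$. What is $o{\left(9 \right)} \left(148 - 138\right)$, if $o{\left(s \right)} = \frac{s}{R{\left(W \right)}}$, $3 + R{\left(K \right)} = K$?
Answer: $- \frac{45}{4} \approx -11.25$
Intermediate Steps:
$W = -5$ ($W = -1 - 4 = -5$)
$R{\left(K \right)} = -3 + K$
$o{\left(s \right)} = - \frac{s}{8}$ ($o{\left(s \right)} = \frac{s}{-3 - 5} = \frac{s}{-8} = s \left(- \frac{1}{8}\right) = - \frac{s}{8}$)
$o{\left(9 \right)} \left(148 - 138\right) = \left(- \frac{1}{8}\right) 9 \left(148 - 138\right) = \left(- \frac{9}{8}\right) 10 = - \frac{45}{4}$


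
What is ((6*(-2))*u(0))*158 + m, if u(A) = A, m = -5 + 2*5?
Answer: 5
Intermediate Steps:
m = 5 (m = -5 + 10 = 5)
((6*(-2))*u(0))*158 + m = ((6*(-2))*0)*158 + 5 = -12*0*158 + 5 = 0*158 + 5 = 0 + 5 = 5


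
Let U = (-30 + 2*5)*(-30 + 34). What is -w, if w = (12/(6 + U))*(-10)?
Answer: -60/37 ≈ -1.6216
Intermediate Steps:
U = -80 (U = (-30 + 10)*4 = -20*4 = -80)
w = 60/37 (w = (12/(6 - 80))*(-10) = (12/(-74))*(-10) = (12*(-1/74))*(-10) = -6/37*(-10) = 60/37 ≈ 1.6216)
-w = -1*60/37 = -60/37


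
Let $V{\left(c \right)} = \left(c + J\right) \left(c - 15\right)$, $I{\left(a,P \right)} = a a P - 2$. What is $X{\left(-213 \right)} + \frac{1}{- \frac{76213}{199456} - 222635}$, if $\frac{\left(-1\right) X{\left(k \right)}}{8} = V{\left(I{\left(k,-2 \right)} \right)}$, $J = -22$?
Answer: $- \frac{2926212734025125196496}{44405962773} \approx -6.5897 \cdot 10^{10}$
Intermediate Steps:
$I{\left(a,P \right)} = -2 + P a^{2}$ ($I{\left(a,P \right)} = a^{2} P - 2 = P a^{2} - 2 = -2 + P a^{2}$)
$V{\left(c \right)} = \left(-22 + c\right) \left(-15 + c\right)$ ($V{\left(c \right)} = \left(c - 22\right) \left(c - 15\right) = \left(-22 + c\right) \left(-15 + c\right)$)
$X{\left(k \right)} = -3232 - 592 k^{2} - 8 \left(-2 - 2 k^{2}\right)^{2}$ ($X{\left(k \right)} = - 8 \left(330 + \left(-2 - 2 k^{2}\right)^{2} - 37 \left(-2 - 2 k^{2}\right)\right) = - 8 \left(330 + \left(-2 - 2 k^{2}\right)^{2} + \left(74 + 74 k^{2}\right)\right) = - 8 \left(404 + \left(-2 - 2 k^{2}\right)^{2} + 74 k^{2}\right) = -3232 - 592 k^{2} - 8 \left(-2 - 2 k^{2}\right)^{2}$)
$X{\left(-213 \right)} + \frac{1}{- \frac{76213}{199456} - 222635} = \left(-3264 - 656 \left(-213\right)^{2} - 32 \left(-213\right)^{4}\right) + \frac{1}{- \frac{76213}{199456} - 222635} = \left(-3264 - 29762064 - 65867077152\right) + \frac{1}{\left(-76213\right) \frac{1}{199456} - 222635} = \left(-3264 - 29762064 - 65867077152\right) + \frac{1}{- \frac{76213}{199456} - 222635} = -65896842480 + \frac{1}{- \frac{44405962773}{199456}} = -65896842480 - \frac{199456}{44405962773} = - \frac{2926212734025125196496}{44405962773}$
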